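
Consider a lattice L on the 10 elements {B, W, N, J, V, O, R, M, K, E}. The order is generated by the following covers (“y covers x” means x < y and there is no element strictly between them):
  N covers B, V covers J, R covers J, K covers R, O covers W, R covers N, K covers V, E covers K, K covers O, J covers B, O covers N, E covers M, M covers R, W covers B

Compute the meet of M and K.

R

Common lower bounds of {M, K}: B, J, N, R.
The greatest among these is R.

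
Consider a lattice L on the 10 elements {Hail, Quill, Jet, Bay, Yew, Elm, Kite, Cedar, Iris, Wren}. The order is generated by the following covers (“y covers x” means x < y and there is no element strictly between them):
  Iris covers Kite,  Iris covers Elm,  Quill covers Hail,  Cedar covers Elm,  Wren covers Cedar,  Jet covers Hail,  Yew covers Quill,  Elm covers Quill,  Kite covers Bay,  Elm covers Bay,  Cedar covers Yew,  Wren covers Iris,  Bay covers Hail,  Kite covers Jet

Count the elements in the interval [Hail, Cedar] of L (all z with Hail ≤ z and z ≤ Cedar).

6

The interval [Hail, Cedar] = {Bay, Cedar, Elm, Hail, Quill, Yew}, which has 6 elements.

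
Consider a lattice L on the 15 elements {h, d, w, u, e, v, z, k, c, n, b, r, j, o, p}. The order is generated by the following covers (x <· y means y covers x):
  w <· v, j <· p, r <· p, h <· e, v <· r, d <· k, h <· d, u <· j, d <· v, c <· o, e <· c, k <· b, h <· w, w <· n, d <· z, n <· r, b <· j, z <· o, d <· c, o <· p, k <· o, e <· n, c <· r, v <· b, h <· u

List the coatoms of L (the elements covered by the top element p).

The coatoms are exactly the elements covered by p: j, o, r.

j, o, r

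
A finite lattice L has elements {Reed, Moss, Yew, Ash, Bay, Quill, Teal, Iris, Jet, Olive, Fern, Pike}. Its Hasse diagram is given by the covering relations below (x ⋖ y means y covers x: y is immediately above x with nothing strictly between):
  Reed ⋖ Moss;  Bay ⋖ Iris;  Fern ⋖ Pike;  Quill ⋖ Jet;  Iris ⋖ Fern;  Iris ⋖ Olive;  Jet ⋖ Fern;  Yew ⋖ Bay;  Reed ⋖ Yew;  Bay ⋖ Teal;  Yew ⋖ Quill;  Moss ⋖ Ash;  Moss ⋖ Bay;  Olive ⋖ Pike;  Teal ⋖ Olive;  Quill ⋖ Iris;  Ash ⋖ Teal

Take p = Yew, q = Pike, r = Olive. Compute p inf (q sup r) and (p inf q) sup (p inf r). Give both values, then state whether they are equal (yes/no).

Yew; Yew; yes

q sup r = Pike, so p inf (q sup r) = Yew inf Pike = Yew.
p inf q = Yew and p inf r = Yew, so (p inf q) sup (p inf r) = Yew sup Yew = Yew.
Equal: yes.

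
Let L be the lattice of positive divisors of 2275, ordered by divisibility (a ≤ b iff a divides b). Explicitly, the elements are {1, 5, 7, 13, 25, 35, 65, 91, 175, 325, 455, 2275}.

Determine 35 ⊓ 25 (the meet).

5

Common lower bounds of {35, 25}: 1, 5.
The greatest among these is 5.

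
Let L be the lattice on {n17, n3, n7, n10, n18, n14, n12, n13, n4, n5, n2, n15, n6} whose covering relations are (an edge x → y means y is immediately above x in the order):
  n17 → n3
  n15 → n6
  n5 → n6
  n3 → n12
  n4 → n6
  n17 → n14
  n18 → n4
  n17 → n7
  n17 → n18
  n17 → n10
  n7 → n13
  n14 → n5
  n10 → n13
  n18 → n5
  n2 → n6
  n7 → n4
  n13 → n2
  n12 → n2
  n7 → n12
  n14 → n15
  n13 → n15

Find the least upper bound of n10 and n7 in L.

n13

Common upper bounds of {n10, n7}: n13, n15, n2, n6.
The least among these is n13.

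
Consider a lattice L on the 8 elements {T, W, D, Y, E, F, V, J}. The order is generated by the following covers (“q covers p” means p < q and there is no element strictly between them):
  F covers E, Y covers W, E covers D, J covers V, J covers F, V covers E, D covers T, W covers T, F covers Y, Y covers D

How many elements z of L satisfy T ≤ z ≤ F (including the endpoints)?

6

The interval [T, F] = {D, E, F, T, W, Y}, which has 6 elements.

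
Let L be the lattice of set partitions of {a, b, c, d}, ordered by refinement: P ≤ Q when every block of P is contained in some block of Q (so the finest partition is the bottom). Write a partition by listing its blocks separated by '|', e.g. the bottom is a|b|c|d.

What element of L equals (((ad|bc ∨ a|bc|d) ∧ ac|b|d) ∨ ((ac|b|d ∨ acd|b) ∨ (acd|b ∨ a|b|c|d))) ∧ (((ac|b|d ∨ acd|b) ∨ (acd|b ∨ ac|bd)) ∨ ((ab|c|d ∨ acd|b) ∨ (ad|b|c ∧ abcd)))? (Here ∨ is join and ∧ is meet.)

acd|b

ad|bc ∨ a|bc|d = ad|bc
ad|bc ∧ ac|b|d = a|b|c|d
ac|b|d ∨ acd|b = acd|b
acd|b ∨ a|b|c|d = acd|b
acd|b ∨ acd|b = acd|b
a|b|c|d ∨ acd|b = acd|b
ac|b|d ∨ acd|b = acd|b
acd|b ∨ ac|bd = abcd
acd|b ∨ abcd = abcd
ab|c|d ∨ acd|b = abcd
ad|b|c ∧ abcd = ad|b|c
abcd ∨ ad|b|c = abcd
abcd ∨ abcd = abcd
acd|b ∧ abcd = acd|b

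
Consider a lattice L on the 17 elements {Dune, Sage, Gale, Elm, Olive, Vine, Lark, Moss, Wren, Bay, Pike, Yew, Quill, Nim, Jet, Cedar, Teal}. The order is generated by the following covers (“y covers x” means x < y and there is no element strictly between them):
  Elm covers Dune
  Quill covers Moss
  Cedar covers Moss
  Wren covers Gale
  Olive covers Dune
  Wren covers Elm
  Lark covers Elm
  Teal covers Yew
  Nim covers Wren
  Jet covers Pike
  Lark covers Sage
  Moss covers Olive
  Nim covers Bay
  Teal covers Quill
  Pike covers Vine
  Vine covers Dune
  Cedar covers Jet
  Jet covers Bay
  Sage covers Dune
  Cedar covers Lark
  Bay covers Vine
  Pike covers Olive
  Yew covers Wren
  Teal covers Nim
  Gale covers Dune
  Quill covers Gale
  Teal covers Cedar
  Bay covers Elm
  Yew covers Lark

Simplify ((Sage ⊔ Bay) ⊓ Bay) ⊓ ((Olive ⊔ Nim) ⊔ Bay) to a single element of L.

Sage ∨ Bay = Cedar
Cedar ∧ Bay = Bay
Olive ∨ Nim = Teal
Teal ∨ Bay = Teal
Bay ∧ Teal = Bay

Bay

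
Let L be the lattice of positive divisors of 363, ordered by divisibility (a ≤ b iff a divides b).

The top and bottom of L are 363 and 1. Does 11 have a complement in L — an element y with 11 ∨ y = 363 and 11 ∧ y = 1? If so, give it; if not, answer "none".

For every candidate y, either 11 ∨ y ≠ 363 or 11 ∧ y ≠ 1; no complement exists.

none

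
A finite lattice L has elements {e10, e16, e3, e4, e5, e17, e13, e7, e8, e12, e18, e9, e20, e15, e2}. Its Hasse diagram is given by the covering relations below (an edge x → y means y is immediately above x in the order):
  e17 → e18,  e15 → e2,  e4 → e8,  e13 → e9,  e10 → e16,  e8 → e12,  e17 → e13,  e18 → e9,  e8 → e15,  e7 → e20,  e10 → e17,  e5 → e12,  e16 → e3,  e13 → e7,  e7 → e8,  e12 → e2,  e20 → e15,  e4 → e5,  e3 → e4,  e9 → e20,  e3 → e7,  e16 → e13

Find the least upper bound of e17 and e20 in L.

e20

Common upper bounds of {e17, e20}: e15, e2, e20.
The least among these is e20.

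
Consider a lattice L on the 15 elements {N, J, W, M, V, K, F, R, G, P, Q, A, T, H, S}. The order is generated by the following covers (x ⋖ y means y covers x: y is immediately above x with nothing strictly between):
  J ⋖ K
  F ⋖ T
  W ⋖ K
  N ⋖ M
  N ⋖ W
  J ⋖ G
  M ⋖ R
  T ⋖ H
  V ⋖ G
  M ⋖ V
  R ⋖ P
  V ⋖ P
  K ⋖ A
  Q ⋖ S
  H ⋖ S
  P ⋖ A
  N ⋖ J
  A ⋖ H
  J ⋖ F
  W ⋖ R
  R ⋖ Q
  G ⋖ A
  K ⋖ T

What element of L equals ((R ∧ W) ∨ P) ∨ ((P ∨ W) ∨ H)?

R ∧ W = W
W ∨ P = P
P ∨ W = P
P ∨ H = H
P ∨ H = H

H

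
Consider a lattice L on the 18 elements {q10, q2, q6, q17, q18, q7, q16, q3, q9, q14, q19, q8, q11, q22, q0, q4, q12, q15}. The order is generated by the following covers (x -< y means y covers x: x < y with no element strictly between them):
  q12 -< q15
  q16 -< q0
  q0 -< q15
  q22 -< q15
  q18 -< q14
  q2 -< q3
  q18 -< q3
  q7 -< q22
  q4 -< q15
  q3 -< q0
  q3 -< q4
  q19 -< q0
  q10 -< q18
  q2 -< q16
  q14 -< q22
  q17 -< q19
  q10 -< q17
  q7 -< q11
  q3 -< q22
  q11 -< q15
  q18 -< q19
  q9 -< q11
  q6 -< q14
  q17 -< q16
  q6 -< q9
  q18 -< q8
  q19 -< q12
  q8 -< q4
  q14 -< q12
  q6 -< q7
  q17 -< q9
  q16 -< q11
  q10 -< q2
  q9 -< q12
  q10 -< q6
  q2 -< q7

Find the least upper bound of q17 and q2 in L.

q16

Common upper bounds of {q17, q2}: q0, q11, q15, q16.
The least among these is q16.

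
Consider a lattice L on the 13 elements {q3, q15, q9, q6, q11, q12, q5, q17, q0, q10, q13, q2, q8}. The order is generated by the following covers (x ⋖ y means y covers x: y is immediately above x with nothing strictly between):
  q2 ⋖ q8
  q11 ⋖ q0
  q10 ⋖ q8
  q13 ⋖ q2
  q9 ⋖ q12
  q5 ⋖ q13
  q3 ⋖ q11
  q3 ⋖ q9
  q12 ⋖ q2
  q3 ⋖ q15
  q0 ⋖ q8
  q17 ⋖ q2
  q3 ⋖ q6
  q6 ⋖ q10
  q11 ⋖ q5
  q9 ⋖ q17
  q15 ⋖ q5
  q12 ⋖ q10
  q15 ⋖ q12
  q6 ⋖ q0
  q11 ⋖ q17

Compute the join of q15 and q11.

Common upper bounds of {q15, q11}: q13, q2, q5, q8.
The least among these is q5.

q5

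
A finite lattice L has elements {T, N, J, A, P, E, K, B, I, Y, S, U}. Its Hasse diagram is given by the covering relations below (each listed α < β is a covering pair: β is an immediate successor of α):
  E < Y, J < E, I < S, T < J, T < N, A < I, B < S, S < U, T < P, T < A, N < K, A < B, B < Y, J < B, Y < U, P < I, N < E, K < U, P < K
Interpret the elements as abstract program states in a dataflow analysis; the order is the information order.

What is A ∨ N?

Common upper bounds of {A, N}: U, Y.
The least among these is Y.

Y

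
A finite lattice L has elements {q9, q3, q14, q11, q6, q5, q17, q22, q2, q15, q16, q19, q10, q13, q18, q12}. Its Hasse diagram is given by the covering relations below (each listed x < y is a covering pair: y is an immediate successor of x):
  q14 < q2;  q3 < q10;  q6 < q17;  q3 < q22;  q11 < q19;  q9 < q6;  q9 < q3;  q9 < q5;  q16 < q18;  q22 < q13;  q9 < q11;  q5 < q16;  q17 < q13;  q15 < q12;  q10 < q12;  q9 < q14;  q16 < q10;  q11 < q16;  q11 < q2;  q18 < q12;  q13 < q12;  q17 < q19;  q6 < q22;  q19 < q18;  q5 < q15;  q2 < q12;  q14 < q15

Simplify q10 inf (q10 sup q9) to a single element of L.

q10 ∨ q9 = q10
q10 ∧ q10 = q10

q10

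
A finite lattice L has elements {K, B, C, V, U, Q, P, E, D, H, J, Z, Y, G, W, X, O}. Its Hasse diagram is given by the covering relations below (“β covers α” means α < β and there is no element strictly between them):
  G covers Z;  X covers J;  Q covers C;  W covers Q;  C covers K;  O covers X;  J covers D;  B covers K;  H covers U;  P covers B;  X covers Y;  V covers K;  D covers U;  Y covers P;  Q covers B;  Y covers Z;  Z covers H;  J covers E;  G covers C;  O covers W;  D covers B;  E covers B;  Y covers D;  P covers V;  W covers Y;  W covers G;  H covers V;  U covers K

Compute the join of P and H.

Y

Common upper bounds of {P, H}: O, W, X, Y.
The least among these is Y.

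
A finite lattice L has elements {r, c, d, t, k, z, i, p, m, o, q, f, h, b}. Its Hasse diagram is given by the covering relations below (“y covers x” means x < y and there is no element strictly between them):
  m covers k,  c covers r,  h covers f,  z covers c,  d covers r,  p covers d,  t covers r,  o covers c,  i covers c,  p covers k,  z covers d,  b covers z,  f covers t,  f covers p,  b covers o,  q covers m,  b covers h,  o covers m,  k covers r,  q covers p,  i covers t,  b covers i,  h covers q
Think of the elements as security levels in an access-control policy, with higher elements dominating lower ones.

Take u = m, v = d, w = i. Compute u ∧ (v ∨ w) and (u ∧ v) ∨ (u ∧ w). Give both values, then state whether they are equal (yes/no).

v ∨ w = b, so u ∧ (v ∨ w) = m ∧ b = m.
u ∧ v = r and u ∧ w = r, so (u ∧ v) ∨ (u ∧ w) = r ∨ r = r.
Equal: no.

m; r; no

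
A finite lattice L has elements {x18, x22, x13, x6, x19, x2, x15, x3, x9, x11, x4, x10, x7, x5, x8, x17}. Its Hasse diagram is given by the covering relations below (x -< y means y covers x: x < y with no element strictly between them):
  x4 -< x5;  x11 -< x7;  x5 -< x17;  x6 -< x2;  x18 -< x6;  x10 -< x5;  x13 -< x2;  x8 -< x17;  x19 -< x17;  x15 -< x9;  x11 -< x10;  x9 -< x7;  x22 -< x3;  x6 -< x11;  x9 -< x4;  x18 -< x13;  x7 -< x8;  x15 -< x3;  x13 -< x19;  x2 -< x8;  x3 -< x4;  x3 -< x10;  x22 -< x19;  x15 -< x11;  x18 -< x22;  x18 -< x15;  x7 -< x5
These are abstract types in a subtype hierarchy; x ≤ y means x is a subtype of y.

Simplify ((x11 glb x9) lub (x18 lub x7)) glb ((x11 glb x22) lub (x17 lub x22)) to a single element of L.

x11 ∧ x9 = x15
x18 ∨ x7 = x7
x15 ∨ x7 = x7
x11 ∧ x22 = x18
x17 ∨ x22 = x17
x18 ∨ x17 = x17
x7 ∧ x17 = x7

x7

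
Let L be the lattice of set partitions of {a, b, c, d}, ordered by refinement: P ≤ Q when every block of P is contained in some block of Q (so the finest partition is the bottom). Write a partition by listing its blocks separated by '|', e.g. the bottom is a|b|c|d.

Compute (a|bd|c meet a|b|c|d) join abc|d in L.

abc|d

a|bd|c ∧ a|b|c|d = a|b|c|d
a|b|c|d ∨ abc|d = abc|d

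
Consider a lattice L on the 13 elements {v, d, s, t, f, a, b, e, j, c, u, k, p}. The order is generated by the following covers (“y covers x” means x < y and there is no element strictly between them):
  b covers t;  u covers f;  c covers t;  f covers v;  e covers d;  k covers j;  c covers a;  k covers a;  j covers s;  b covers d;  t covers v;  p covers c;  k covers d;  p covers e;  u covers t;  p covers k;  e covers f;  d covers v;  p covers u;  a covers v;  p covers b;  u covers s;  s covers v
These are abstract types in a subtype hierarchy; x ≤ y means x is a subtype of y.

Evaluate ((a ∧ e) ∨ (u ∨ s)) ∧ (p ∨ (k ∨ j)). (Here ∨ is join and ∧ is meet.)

a ∧ e = v
u ∨ s = u
v ∨ u = u
k ∨ j = k
p ∨ k = p
u ∧ p = u

u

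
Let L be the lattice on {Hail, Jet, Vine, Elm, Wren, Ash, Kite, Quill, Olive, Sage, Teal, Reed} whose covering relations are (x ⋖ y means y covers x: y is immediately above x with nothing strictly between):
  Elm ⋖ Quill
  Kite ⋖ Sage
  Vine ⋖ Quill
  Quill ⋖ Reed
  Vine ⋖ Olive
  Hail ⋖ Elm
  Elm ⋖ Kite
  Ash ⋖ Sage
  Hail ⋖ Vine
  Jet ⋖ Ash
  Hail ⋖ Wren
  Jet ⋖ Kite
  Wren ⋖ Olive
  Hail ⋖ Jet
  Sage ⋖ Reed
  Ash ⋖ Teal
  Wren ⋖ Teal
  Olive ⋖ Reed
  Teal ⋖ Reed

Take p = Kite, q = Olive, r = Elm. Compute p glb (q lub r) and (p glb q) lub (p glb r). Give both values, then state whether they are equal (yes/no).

q lub r = Reed, so p glb (q lub r) = Kite glb Reed = Kite.
p glb q = Hail and p glb r = Elm, so (p glb q) lub (p glb r) = Hail lub Elm = Elm.
Equal: no.

Kite; Elm; no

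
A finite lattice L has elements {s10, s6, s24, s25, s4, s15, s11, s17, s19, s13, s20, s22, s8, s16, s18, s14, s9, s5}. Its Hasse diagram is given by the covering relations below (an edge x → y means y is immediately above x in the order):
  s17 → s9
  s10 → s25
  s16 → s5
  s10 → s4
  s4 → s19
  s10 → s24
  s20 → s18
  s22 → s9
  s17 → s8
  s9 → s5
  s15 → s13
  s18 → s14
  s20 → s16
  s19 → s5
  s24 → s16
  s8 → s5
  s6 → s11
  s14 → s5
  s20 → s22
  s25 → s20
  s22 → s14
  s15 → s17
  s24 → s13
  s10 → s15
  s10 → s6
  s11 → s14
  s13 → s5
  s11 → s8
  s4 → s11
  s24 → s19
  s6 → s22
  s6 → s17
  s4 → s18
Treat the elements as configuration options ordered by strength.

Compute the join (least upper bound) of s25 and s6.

Common upper bounds of {s25, s6}: s14, s22, s5, s9.
The least among these is s22.

s22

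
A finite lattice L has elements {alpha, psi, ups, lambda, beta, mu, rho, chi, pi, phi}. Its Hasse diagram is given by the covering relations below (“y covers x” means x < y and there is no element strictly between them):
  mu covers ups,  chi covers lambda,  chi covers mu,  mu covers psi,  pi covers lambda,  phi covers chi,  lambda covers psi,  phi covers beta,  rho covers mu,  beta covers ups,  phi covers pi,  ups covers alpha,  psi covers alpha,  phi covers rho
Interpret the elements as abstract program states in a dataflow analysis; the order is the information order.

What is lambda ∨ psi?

lambda

Common upper bounds of {lambda, psi}: chi, lambda, phi, pi.
The least among these is lambda.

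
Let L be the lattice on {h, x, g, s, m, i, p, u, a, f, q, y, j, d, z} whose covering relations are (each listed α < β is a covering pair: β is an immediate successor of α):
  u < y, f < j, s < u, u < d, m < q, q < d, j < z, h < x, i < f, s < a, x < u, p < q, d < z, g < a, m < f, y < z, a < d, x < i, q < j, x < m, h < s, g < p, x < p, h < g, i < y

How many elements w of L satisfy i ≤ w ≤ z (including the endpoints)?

The interval [i, z] = {f, i, j, y, z}, which has 5 elements.

5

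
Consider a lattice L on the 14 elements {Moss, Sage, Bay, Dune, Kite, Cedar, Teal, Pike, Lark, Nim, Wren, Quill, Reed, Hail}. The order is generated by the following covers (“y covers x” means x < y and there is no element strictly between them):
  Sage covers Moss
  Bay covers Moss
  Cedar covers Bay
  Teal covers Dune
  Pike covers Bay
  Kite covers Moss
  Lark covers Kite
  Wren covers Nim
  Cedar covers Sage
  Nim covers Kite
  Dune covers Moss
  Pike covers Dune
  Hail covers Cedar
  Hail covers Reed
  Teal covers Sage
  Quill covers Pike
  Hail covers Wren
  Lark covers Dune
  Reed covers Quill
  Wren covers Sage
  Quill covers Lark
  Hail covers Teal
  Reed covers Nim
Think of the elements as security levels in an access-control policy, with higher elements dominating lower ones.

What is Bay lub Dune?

Common upper bounds of {Bay, Dune}: Hail, Pike, Quill, Reed.
The least among these is Pike.

Pike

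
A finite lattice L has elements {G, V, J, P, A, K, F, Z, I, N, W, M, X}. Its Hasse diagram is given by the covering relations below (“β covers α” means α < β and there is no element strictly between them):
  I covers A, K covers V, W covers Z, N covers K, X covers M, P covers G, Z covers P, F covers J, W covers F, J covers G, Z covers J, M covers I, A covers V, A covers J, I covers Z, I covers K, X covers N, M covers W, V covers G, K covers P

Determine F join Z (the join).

Common upper bounds of {F, Z}: M, W, X.
The least among these is W.

W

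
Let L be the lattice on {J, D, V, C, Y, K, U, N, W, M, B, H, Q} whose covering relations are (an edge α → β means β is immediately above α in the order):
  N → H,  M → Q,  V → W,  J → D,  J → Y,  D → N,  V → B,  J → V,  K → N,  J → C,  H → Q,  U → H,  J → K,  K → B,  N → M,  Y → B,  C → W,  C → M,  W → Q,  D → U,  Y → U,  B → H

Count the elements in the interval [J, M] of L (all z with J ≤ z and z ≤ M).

The interval [J, M] = {C, D, J, K, M, N}, which has 6 elements.

6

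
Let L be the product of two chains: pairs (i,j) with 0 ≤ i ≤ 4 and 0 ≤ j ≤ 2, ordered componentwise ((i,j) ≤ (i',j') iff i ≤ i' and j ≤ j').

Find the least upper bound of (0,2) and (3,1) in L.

Common upper bounds of {(0,2), (3,1)}: (3,2), (4,2).
The least among these is (3,2).

(3,2)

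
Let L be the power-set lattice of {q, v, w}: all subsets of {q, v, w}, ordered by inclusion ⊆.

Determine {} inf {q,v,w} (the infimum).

Under ⊆, meet is intersection: {} ∩ {q,v,w} = {}.

{}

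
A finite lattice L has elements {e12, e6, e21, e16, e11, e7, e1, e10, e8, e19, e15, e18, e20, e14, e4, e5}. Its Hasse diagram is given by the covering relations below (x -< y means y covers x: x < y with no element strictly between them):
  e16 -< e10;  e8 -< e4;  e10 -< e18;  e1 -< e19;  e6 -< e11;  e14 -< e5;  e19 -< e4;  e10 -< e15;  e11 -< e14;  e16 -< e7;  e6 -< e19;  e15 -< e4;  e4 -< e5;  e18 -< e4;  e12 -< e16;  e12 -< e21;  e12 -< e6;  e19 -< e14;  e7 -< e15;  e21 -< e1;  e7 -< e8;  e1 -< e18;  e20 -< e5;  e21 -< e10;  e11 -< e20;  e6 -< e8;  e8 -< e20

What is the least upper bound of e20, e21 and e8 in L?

e5

Common upper bounds of {e20, e21, e8}: e5.
The least among these is e5.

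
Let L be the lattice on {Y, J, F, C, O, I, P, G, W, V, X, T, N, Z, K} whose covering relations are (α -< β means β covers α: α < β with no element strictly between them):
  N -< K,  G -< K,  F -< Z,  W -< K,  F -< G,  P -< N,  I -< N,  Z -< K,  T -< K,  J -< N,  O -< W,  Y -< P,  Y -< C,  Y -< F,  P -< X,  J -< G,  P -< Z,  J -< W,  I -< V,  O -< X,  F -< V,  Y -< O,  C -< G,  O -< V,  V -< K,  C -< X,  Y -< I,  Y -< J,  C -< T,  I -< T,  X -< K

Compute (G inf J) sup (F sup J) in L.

G

G ∧ J = J
F ∨ J = G
J ∨ G = G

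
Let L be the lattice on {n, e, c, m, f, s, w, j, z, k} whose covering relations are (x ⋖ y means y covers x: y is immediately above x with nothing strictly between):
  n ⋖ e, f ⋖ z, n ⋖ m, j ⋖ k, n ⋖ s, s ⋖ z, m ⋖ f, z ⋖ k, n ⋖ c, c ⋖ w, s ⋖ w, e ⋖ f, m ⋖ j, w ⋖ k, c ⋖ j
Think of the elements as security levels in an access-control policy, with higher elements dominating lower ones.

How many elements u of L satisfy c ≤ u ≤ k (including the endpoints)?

The interval [c, k] = {c, j, k, w}, which has 4 elements.

4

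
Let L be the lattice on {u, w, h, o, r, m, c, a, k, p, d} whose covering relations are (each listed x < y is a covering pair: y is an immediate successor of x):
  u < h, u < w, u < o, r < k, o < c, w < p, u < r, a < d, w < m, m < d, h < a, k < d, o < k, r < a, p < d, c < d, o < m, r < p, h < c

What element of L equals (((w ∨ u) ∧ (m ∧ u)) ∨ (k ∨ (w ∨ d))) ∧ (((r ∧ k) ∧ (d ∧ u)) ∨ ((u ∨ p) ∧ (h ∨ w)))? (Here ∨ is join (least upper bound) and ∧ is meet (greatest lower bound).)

p

w ∨ u = w
m ∧ u = u
w ∧ u = u
w ∨ d = d
k ∨ d = d
u ∨ d = d
r ∧ k = r
d ∧ u = u
r ∧ u = u
u ∨ p = p
h ∨ w = d
p ∧ d = p
u ∨ p = p
d ∧ p = p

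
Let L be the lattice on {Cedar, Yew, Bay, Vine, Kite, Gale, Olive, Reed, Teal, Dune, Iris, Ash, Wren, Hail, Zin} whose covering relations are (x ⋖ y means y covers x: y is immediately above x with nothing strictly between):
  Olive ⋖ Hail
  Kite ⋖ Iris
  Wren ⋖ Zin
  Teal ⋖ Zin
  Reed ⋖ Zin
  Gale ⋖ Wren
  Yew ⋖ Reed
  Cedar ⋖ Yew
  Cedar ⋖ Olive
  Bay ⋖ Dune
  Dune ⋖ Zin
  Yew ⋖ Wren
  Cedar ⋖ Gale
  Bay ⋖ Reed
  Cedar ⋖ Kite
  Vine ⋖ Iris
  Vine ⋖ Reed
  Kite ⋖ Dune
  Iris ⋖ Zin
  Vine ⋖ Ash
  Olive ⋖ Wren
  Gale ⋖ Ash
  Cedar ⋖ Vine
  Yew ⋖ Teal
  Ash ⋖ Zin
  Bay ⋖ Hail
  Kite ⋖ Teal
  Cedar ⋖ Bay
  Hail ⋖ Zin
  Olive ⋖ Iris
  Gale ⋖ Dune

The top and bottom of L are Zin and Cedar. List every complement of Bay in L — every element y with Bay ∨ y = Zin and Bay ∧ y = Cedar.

Ash, Iris, Teal, Wren

Need y with Bay ∨ y = Zin and Bay ∧ y = Cedar.
Checking each element gives: Ash, Iris, Teal, Wren.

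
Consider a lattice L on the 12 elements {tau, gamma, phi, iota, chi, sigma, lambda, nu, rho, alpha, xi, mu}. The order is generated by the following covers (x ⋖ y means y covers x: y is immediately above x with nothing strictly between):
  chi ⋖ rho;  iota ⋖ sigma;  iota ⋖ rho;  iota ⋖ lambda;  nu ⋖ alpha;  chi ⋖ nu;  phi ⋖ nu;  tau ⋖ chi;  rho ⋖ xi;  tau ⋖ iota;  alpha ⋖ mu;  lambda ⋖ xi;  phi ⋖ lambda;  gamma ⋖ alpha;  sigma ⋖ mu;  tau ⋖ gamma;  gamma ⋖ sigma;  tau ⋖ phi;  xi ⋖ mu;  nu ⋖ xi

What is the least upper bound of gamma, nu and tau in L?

alpha

Common upper bounds of {gamma, nu, tau}: alpha, mu.
The least among these is alpha.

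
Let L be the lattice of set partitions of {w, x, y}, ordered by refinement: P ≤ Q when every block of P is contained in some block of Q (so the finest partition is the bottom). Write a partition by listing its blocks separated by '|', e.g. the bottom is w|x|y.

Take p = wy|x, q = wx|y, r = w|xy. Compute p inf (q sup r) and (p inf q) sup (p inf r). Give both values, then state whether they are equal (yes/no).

wy|x; w|x|y; no

q sup r = wxy, so p inf (q sup r) = wy|x inf wxy = wy|x.
p inf q = w|x|y and p inf r = w|x|y, so (p inf q) sup (p inf r) = w|x|y sup w|x|y = w|x|y.
Equal: no.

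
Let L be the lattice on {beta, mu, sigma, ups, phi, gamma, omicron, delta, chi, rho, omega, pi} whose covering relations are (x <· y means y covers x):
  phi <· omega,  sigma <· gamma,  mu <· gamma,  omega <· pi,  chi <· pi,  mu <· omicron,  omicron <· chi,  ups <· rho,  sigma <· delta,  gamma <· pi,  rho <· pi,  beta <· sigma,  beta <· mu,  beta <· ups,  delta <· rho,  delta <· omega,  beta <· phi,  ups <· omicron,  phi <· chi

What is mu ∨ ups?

Common upper bounds of {mu, ups}: chi, omicron, pi.
The least among these is omicron.

omicron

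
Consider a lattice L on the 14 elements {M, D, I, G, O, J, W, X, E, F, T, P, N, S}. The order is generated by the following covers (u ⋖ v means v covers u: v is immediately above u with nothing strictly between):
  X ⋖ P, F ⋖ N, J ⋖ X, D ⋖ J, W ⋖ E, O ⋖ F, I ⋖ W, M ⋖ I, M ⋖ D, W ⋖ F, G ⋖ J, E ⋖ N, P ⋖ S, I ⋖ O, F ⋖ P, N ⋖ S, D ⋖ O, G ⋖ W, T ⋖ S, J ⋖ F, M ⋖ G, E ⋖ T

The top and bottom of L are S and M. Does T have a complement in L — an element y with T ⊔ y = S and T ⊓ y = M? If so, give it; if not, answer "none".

D

Need y with T ∨ y = S and T ∧ y = M.
Checking each element gives: D.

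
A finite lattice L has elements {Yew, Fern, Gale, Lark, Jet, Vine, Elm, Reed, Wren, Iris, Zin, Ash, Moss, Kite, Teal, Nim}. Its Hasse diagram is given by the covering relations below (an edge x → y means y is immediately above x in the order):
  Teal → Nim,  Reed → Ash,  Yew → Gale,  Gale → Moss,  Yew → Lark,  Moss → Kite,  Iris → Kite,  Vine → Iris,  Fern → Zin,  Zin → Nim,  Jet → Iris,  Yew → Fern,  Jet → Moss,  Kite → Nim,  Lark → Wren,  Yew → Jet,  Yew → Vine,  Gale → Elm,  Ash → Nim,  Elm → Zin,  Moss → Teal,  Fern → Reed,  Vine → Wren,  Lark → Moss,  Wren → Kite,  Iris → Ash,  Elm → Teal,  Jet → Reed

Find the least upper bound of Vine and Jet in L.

Iris

Common upper bounds of {Vine, Jet}: Ash, Iris, Kite, Nim.
The least among these is Iris.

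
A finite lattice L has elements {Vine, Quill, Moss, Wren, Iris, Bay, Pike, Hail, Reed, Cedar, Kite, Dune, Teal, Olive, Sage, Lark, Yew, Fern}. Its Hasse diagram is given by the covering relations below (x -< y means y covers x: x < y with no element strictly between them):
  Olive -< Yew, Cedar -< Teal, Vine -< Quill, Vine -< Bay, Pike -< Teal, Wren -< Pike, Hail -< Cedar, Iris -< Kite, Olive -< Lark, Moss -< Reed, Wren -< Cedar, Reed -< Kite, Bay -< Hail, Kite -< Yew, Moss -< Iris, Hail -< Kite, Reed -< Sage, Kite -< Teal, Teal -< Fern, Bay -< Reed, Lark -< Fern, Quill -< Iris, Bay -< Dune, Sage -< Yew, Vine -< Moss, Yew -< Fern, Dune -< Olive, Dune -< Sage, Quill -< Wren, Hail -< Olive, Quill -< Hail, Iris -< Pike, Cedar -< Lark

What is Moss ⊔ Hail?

Kite

Common upper bounds of {Moss, Hail}: Fern, Kite, Teal, Yew.
The least among these is Kite.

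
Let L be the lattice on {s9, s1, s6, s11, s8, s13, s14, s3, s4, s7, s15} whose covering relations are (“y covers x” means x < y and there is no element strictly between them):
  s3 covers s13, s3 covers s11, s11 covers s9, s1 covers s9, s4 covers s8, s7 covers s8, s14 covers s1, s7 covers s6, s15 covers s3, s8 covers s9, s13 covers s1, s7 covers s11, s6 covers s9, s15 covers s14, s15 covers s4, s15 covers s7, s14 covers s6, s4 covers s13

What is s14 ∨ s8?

Common upper bounds of {s14, s8}: s15.
The least among these is s15.

s15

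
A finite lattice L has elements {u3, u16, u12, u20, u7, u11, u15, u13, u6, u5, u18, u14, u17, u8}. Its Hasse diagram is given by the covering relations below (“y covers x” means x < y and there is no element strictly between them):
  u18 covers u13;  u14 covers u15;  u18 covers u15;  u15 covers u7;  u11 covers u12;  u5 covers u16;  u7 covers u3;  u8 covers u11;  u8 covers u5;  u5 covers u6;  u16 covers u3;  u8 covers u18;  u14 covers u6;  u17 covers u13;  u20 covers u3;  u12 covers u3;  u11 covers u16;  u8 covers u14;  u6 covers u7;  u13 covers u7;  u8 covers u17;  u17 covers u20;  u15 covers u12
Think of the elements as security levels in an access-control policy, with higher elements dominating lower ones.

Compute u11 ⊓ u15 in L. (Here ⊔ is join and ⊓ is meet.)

u11 ∧ u15 = u12

u12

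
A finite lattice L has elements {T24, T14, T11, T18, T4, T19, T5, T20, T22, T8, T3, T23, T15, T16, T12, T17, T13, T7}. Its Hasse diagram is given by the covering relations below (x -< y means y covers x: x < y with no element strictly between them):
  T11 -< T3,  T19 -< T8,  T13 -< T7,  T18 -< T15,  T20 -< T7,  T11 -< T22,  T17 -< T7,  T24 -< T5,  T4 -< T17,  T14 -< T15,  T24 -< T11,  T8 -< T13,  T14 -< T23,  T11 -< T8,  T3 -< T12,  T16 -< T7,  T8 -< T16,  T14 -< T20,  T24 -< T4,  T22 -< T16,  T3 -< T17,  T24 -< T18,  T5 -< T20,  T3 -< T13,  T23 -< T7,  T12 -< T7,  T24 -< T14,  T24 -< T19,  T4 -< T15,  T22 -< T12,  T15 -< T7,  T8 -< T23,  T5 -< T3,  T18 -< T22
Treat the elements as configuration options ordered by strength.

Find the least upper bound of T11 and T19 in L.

Common upper bounds of {T11, T19}: T13, T16, T23, T7, T8.
The least among these is T8.

T8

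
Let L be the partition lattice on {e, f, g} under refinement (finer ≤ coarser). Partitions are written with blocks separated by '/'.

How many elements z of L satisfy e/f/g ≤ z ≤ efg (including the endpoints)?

5

The interval [e/f/g, efg] = {e/f/g, e/fg, ef/g, efg, eg/f}, which has 5 elements.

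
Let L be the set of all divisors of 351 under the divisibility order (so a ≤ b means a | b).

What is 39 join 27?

351

In the divisibility order, the join is the least common multiple: lcm(39, 27) = 351.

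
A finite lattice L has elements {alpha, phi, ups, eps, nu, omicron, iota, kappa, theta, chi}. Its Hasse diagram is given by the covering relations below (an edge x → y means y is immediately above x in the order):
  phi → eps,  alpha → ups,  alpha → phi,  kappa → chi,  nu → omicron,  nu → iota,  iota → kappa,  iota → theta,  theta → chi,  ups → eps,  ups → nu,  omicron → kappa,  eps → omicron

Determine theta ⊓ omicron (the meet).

nu

Common lower bounds of {theta, omicron}: alpha, nu, ups.
The greatest among these is nu.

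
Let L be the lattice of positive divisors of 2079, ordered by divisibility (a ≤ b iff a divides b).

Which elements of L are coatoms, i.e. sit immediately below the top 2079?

189, 297, 693

The coatoms are exactly the elements covered by 2079: 189, 297, 693.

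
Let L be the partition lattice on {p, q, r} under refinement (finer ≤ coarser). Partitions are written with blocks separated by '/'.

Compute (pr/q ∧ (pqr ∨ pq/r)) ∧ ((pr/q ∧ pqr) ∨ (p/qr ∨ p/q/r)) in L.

pr/q

pqr ∨ pq/r = pqr
pr/q ∧ pqr = pr/q
pr/q ∧ pqr = pr/q
p/qr ∨ p/q/r = p/qr
pr/q ∨ p/qr = pqr
pr/q ∧ pqr = pr/q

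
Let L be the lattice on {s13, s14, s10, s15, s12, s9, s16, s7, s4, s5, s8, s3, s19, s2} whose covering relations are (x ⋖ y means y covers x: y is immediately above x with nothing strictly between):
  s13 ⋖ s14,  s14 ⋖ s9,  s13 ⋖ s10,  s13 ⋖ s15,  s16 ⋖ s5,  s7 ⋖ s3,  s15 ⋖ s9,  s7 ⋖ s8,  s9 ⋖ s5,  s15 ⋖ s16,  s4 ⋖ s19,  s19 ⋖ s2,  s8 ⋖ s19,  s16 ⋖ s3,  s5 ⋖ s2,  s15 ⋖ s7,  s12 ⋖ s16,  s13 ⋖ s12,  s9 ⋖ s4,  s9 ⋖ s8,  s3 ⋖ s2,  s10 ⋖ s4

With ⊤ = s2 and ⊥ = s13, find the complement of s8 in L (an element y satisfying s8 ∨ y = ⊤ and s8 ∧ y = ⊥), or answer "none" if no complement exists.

Need y with s8 ∨ y = s2 and s8 ∧ y = s13.
Checking each element gives: s12.

s12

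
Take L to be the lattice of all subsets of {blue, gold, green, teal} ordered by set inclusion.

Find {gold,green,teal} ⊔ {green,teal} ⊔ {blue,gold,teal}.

Under ⊆, join is union: {gold,green,teal} ∪ {green,teal} ∪ {blue,gold,teal} = {blue,gold,green,teal}.

{blue,gold,green,teal}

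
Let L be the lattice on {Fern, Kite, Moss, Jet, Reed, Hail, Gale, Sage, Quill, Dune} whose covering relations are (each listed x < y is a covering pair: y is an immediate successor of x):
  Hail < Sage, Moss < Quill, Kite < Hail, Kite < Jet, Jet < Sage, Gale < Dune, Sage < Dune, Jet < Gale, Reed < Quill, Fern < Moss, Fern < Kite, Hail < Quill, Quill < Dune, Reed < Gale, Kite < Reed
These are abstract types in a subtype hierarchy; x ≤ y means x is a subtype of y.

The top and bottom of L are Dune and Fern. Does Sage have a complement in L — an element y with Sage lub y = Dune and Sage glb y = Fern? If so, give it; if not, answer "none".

Need y with Sage ∨ y = Dune and Sage ∧ y = Fern.
Checking each element gives: Moss.

Moss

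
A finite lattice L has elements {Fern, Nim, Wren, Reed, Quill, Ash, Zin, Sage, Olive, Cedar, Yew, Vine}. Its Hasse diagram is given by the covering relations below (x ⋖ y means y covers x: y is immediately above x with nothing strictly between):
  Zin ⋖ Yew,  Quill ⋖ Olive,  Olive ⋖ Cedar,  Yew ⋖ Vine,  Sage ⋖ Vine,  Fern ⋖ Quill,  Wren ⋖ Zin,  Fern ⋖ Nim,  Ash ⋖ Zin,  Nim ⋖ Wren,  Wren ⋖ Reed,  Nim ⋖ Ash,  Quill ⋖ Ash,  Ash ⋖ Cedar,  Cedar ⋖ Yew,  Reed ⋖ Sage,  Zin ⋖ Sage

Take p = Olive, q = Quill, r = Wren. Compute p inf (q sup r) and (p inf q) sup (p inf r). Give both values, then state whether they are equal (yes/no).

Quill; Quill; yes

q sup r = Zin, so p inf (q sup r) = Olive inf Zin = Quill.
p inf q = Quill and p inf r = Fern, so (p inf q) sup (p inf r) = Quill sup Fern = Quill.
Equal: yes.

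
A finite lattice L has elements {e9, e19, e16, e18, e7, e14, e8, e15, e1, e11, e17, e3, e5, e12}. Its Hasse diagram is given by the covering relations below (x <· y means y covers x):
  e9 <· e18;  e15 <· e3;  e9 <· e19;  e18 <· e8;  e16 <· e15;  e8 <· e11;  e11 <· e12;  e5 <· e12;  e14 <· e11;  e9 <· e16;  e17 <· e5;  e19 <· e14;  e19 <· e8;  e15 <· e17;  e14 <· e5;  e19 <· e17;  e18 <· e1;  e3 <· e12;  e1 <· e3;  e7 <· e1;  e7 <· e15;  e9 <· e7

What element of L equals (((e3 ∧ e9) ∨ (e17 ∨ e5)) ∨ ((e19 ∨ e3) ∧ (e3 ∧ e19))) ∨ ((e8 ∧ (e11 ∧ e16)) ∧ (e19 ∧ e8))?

e3 ∧ e9 = e9
e17 ∨ e5 = e5
e9 ∨ e5 = e5
e19 ∨ e3 = e12
e3 ∧ e19 = e9
e12 ∧ e9 = e9
e5 ∨ e9 = e5
e11 ∧ e16 = e9
e8 ∧ e9 = e9
e19 ∧ e8 = e19
e9 ∧ e19 = e9
e5 ∨ e9 = e5

e5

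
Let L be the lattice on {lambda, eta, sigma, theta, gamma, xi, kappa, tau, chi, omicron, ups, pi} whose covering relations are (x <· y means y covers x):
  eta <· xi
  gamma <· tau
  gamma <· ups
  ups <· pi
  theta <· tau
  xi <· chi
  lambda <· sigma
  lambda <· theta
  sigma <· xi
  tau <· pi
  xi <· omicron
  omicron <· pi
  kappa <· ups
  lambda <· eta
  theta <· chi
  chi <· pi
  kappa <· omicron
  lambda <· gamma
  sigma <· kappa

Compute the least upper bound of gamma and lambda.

gamma

Common upper bounds of {gamma, lambda}: gamma, pi, tau, ups.
The least among these is gamma.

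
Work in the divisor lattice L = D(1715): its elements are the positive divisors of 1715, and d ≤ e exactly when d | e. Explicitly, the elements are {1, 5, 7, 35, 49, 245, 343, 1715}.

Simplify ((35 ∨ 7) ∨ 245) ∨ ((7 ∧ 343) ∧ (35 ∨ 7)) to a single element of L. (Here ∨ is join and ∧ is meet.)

35 ∨ 7 = 35
35 ∨ 245 = 245
7 ∧ 343 = 7
35 ∨ 7 = 35
7 ∧ 35 = 7
245 ∨ 7 = 245

245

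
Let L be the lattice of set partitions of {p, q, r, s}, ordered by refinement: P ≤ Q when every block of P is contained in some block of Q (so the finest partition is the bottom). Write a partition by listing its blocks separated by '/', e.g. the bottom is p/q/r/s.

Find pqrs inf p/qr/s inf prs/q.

Common lower bounds of {pqrs, p/qr/s, prs/q}: p/q/r/s.
The greatest among these is p/q/r/s.

p/q/r/s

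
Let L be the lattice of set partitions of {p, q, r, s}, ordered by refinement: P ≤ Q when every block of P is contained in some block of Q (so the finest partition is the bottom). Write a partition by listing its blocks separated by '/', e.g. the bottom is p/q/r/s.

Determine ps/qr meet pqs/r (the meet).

ps/q/r

The meet (common refinement) of ps/qr and pqs/r intersects blocks pairwise, giving ps/q/r.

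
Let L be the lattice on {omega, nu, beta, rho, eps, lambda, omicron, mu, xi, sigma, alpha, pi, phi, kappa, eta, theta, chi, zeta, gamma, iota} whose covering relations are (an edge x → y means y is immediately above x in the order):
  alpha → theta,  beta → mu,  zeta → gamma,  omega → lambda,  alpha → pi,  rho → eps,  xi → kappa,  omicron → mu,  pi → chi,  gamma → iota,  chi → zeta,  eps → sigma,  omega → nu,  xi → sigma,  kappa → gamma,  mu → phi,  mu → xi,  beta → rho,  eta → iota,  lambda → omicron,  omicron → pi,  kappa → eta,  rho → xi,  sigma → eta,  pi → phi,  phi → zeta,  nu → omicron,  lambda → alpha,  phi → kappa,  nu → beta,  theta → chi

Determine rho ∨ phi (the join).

kappa

Common upper bounds of {rho, phi}: eta, gamma, iota, kappa.
The least among these is kappa.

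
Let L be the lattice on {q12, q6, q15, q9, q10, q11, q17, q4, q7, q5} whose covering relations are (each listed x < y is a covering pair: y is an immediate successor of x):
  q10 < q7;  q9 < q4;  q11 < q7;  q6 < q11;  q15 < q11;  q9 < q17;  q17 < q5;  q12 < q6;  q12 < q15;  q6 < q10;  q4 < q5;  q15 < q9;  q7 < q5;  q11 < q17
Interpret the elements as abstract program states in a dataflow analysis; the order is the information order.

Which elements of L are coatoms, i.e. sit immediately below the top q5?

q17, q4, q7

The coatoms are exactly the elements covered by q5: q17, q4, q7.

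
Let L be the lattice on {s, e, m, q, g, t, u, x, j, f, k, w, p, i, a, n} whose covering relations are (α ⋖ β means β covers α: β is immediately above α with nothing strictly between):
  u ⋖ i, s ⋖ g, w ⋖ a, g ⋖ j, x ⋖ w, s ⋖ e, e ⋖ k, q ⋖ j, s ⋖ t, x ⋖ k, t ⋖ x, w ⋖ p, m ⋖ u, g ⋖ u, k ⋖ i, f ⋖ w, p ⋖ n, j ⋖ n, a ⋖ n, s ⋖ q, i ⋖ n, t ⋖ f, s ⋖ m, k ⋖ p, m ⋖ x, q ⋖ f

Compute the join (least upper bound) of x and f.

w

Common upper bounds of {x, f}: a, n, p, w.
The least among these is w.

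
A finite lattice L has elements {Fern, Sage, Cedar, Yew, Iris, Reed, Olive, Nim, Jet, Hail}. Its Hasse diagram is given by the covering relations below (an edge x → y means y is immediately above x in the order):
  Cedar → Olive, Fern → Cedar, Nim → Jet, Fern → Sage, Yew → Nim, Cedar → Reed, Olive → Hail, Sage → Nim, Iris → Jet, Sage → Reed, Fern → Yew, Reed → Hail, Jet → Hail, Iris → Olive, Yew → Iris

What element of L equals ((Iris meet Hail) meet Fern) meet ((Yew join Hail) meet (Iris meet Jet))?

Fern

Iris ∧ Hail = Iris
Iris ∧ Fern = Fern
Yew ∨ Hail = Hail
Iris ∧ Jet = Iris
Hail ∧ Iris = Iris
Fern ∧ Iris = Fern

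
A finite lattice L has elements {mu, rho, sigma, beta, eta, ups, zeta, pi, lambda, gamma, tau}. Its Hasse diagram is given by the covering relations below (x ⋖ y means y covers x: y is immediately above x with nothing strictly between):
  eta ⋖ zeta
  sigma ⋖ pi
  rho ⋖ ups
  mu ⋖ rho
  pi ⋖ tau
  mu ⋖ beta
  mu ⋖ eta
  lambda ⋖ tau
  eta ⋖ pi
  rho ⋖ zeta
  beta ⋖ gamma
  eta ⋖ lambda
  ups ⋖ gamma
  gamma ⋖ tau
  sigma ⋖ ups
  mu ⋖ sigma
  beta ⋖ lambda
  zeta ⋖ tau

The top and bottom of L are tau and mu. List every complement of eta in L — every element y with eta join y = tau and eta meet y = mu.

gamma, ups

Need y with eta ∨ y = tau and eta ∧ y = mu.
Checking each element gives: gamma, ups.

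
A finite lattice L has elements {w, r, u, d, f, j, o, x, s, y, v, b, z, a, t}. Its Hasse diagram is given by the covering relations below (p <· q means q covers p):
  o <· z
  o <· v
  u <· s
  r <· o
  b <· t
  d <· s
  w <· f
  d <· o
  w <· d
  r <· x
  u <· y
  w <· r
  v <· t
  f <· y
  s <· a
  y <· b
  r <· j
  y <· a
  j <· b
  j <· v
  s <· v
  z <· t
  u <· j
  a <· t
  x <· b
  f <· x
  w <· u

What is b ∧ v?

j

Common lower bounds of {b, v}: j, r, u, w.
The greatest among these is j.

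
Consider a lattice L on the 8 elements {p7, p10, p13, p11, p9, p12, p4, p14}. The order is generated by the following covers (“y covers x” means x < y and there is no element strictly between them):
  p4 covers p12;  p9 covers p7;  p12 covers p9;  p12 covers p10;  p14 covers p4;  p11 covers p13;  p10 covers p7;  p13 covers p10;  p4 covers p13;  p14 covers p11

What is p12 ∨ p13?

Common upper bounds of {p12, p13}: p14, p4.
The least among these is p4.

p4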